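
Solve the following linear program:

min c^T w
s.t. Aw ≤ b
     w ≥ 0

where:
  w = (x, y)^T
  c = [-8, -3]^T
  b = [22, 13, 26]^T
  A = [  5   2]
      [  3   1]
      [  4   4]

Evaluate the objective at each vertex of the feasible region:
  z(0, 0) = 0
  z(4.333, 0) = -34.67
  z(4, 1) = -35  ←
  z(3, 3.5) = -34.5
  z(0, 6.5) = -19.5
The minimum is at x = 4, y = 1.

x = 4, y = 1, z = -35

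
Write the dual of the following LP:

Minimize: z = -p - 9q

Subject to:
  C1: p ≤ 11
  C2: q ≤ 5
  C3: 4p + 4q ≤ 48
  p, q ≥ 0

Primal min cᵀx s.t. Ax ≤ b, x ≥ 0  →  Dual max −bᵀy s.t. Aᵀy ≥ −c, y ≥ 0.

Maximize: z = -11y1 - 5y2 - 48y3

Subject to:
  y1 + 4y3 ≥ 1
  y2 + 4y3 ≥ 9
  y1, y2, y3 ≥ 0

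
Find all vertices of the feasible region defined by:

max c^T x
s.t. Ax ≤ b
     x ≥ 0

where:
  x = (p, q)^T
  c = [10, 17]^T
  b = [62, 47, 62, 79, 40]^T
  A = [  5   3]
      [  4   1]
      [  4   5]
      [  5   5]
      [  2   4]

(0, 0), (11.75, 0), (11.29, 1.857), (9.538, 4.769), (8, 6), (0, 10)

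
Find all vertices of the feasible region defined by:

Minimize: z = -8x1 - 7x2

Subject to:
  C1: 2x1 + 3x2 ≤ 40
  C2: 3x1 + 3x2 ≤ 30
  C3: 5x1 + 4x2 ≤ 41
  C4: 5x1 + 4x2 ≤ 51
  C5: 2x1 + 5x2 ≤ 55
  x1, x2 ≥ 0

(0, 0), (8.2, 0), (1, 9), (0, 10)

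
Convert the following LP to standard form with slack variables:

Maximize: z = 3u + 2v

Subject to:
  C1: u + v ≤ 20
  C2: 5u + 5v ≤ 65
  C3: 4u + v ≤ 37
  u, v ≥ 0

max z = 3u + 2v

s.t.
  u + v + s1 = 20
  5u + 5v + s2 = 65
  4u + v + s3 = 37
  u, v, s1, s2, s3 ≥ 0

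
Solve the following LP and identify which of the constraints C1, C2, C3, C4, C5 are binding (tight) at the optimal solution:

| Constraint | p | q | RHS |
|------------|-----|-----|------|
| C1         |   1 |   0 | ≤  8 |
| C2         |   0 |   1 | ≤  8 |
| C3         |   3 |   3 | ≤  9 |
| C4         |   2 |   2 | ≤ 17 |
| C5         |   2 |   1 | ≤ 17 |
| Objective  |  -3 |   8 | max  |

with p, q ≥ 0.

At p = 0, q = 3, compute slack b - a·x for each constraint:
  C1: 8 − 0 = 8  (slack)
  C2: 8 − 3 = 5  (slack)
  C3: 9 − 9 = 0  (binding)
  C4: 17 − 6 = 11  (slack)
  C5: 17 − 3 = 14  (slack)

Optimal: p = 0, q = 3
Binding: C3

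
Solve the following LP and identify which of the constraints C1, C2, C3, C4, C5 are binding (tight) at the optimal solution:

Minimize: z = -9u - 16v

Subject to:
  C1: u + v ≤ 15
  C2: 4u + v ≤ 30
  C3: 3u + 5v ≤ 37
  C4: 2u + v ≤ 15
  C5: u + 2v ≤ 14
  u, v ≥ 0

At u = 4, v = 5, compute slack b - a·x for each constraint:
  C1: 15 − 9 = 6  (slack)
  C2: 30 − 21 = 9  (slack)
  C3: 37 − 37 = 0  (binding)
  C4: 15 − 13 = 2  (slack)
  C5: 14 − 14 = 0  (binding)

Optimal: u = 4, v = 5
Binding: C3, C5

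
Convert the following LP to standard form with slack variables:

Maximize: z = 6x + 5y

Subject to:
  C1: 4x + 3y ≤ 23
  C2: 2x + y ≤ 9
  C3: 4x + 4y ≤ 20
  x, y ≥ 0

max z = 6x + 5y

s.t.
  4x + 3y + s1 = 23
  2x + y + s2 = 9
  4x + 4y + s3 = 20
  x, y, s1, s2, s3 ≥ 0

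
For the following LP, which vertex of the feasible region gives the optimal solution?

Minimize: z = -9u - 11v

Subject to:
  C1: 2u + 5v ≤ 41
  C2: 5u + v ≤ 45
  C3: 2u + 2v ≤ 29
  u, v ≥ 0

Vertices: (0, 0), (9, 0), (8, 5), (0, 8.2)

Evaluate the objective at each vertex of the feasible region:
  z(0, 0) = 0
  z(9, 0) = -81
  z(8, 5) = -127  ←
  z(0, 8.2) = -90.2
The minimum is at u = 8, v = 5.

(8, 5)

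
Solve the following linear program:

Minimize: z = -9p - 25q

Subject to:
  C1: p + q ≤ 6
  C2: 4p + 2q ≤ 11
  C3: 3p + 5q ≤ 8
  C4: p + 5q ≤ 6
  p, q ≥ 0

Evaluate the objective at each vertex of the feasible region:
  z(0, 0) = 0
  z(2.667, 0) = -24
  z(1, 1) = -34  ←
  z(0, 1.2) = -30
The minimum is at p = 1, q = 1.

p = 1, q = 1, z = -34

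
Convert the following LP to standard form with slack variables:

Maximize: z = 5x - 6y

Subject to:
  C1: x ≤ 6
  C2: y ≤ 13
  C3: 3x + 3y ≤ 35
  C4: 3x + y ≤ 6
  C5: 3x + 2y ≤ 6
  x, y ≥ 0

max z = 5x - 6y

s.t.
  x + s1 = 6
  y + s2 = 13
  3x + 3y + s3 = 35
  3x + y + s4 = 6
  3x + 2y + s5 = 6
  x, y, s1, s2, s3, s4, s5 ≥ 0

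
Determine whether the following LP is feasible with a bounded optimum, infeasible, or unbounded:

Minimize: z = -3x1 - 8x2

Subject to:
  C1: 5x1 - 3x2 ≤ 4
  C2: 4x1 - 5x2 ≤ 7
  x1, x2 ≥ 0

Unbounded (objective can decrease without bound)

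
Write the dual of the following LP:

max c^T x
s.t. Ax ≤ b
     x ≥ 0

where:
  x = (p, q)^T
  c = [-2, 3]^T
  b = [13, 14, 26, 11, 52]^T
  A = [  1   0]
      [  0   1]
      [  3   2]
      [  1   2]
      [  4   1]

Primal max cᵀx s.t. Ax ≤ b, x ≥ 0  →  Dual min bᵀy s.t. Aᵀy ≥ c, y ≥ 0.

Minimize: z = 13y1 + 14y2 + 26y3 + 11y4 + 52y5

Subject to:
  y1 + 3y3 + y4 + 4y5 ≥ -2
  y2 + 2y3 + 2y4 + y5 ≥ 3
  y1, y2, y3, y4, y5 ≥ 0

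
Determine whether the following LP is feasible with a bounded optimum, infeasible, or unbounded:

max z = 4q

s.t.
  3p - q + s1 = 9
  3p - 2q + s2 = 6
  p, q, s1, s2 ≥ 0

Unbounded (objective can increase without bound)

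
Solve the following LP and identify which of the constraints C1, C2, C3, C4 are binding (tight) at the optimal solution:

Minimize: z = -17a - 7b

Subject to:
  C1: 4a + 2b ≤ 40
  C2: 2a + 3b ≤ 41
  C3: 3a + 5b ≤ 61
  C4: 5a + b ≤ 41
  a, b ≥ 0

At a = 7, b = 6, compute slack b - a·x for each constraint:
  C1: 40 − 40 = 0  (binding)
  C2: 41 − 32 = 9  (slack)
  C3: 61 − 51 = 10  (slack)
  C4: 41 − 41 = 0  (binding)

Optimal: a = 7, b = 6
Binding: C1, C4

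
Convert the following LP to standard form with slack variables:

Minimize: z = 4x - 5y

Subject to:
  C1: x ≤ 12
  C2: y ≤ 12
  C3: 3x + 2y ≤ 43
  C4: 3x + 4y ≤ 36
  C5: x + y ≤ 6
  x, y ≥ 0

min z = 4x - 5y

s.t.
  x + s1 = 12
  y + s2 = 12
  3x + 2y + s3 = 43
  3x + 4y + s4 = 36
  x + y + s5 = 6
  x, y, s1, s2, s3, s4, s5 ≥ 0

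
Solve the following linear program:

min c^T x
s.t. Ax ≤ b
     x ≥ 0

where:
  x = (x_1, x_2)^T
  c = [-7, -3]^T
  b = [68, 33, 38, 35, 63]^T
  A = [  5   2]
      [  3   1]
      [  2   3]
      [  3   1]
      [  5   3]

Evaluate the objective at each vertex of the feasible region:
  z(0, 0) = 0
  z(11, 0) = -77
  z(9, 6) = -81  ←
  z(8.333, 7.111) = -79.67
  z(0, 12.67) = -38
The minimum is at x_1 = 9, x_2 = 6.

x_1 = 9, x_2 = 6, z = -81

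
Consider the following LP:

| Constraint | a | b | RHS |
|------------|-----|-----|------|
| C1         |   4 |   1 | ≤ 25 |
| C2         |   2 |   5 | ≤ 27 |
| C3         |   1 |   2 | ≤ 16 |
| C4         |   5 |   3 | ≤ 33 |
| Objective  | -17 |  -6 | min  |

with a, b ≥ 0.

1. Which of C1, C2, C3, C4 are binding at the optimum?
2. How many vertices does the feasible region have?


1. C1, C4
2. 5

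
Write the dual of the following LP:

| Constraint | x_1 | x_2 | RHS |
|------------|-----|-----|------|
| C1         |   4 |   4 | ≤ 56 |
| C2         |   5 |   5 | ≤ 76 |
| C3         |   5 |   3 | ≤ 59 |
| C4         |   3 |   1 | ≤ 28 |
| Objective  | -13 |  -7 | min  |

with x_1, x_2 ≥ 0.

Primal min cᵀx s.t. Ax ≤ b, x ≥ 0  →  Dual max −bᵀy s.t. Aᵀy ≥ −c, y ≥ 0.

Maximize: z = -56y1 - 76y2 - 59y3 - 28y4

Subject to:
  4y1 + 5y2 + 5y3 + 3y4 ≥ 13
  4y1 + 5y2 + 3y3 + y4 ≥ 7
  y1, y2, y3, y4 ≥ 0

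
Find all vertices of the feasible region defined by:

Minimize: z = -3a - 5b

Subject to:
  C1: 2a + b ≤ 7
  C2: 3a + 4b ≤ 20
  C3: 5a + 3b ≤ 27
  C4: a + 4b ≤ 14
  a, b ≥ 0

(0, 0), (3.5, 0), (2, 3), (0, 3.5)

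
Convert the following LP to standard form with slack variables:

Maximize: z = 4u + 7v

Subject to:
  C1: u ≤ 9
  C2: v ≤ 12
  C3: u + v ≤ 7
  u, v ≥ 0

max z = 4u + 7v

s.t.
  u + s1 = 9
  v + s2 = 12
  u + v + s3 = 7
  u, v, s1, s2, s3 ≥ 0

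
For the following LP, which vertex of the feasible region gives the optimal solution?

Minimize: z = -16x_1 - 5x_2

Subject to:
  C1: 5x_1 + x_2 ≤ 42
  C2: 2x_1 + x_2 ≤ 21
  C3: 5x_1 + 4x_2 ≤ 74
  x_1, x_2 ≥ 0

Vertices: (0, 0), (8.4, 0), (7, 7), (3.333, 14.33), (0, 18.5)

Evaluate the objective at each vertex of the feasible region:
  z(0, 0) = 0
  z(8.4, 0) = -134.4
  z(7, 7) = -147  ←
  z(3.333, 14.33) = -125
  z(0, 18.5) = -92.5
The minimum is at x_1 = 7, x_2 = 7.

(7, 7)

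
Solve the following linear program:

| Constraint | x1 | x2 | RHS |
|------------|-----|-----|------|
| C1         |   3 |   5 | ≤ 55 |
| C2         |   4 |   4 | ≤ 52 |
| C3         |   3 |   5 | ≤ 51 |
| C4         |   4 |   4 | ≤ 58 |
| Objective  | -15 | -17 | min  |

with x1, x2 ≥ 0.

Evaluate the objective at each vertex of the feasible region:
  z(0, 0) = 0
  z(13, 0) = -195
  z(7, 6) = -207  ←
  z(0, 10.2) = -173.4
The minimum is at x1 = 7, x2 = 6.

x1 = 7, x2 = 6, z = -207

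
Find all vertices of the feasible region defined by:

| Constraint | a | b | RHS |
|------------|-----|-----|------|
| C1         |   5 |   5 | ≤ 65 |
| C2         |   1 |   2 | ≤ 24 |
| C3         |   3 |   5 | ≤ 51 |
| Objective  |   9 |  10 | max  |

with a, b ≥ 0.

(0, 0), (13, 0), (7, 6), (0, 10.2)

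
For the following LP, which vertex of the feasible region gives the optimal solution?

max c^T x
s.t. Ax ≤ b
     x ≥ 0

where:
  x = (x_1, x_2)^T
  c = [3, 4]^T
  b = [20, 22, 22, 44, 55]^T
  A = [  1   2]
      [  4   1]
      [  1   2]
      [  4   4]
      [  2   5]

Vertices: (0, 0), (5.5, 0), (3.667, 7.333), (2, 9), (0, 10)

Evaluate the objective at each vertex of the feasible region:
  z(0, 0) = 0
  z(5.5, 0) = 16.5
  z(3.667, 7.333) = 40.33
  z(2, 9) = 42  ←
  z(0, 10) = 40
The maximum is at x_1 = 2, x_2 = 9.

(2, 9)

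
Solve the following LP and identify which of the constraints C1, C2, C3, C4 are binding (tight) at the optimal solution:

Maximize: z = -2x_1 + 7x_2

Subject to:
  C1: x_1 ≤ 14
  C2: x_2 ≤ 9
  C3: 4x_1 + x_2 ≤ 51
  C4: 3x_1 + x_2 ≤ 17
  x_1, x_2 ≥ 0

At x_1 = 0, x_2 = 9, compute slack b - a·x for each constraint:
  C1: 14 − 0 = 14  (slack)
  C2: 9 − 9 = 0  (binding)
  C3: 51 − 9 = 42  (slack)
  C4: 17 − 9 = 8  (slack)

Optimal: x_1 = 0, x_2 = 9
Binding: C2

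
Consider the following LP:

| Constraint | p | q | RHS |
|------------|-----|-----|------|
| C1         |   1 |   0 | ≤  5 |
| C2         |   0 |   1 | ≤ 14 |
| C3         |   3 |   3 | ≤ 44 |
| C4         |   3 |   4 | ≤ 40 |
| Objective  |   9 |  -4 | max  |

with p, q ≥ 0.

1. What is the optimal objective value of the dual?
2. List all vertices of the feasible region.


1. 45
2. (0, 0), (5, 0), (5, 6.25), (0, 10)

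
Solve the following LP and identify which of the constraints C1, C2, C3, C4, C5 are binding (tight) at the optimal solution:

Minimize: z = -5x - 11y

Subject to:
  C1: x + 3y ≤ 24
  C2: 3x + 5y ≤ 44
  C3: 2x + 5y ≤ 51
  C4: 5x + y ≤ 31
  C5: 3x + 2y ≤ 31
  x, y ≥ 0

At x = 3, y = 7, compute slack b - a·x for each constraint:
  C1: 24 − 24 = 0  (binding)
  C2: 44 − 44 = 0  (binding)
  C3: 51 − 41 = 10  (slack)
  C4: 31 − 22 = 9  (slack)
  C5: 31 − 23 = 8  (slack)

Optimal: x = 3, y = 7
Binding: C1, C2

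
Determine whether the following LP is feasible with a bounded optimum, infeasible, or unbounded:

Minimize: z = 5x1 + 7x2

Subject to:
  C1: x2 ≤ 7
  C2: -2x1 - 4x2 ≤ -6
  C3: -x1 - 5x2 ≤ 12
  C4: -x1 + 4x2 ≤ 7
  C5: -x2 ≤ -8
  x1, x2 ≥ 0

Infeasible (no feasible solution exists)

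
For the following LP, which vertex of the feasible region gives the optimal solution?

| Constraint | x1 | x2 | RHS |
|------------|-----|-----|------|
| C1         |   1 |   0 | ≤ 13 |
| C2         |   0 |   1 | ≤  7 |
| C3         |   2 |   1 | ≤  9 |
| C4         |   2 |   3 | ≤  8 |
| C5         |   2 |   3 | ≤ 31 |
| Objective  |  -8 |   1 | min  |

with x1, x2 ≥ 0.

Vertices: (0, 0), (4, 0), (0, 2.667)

Evaluate the objective at each vertex of the feasible region:
  z(0, 0) = 0
  z(4, 0) = -32  ←
  z(0, 2.667) = 2.667
The minimum is at x1 = 4, x2 = 0.

(4, 0)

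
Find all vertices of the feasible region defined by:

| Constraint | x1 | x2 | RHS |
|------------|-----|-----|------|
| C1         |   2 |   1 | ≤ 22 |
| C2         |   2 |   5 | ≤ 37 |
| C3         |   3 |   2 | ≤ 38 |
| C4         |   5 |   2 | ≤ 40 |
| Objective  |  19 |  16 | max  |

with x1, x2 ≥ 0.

(0, 0), (8, 0), (6, 5), (0, 7.4)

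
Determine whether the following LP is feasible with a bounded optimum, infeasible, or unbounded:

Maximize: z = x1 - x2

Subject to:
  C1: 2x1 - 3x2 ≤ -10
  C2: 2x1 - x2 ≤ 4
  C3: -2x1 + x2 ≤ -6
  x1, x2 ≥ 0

Infeasible (no feasible solution exists)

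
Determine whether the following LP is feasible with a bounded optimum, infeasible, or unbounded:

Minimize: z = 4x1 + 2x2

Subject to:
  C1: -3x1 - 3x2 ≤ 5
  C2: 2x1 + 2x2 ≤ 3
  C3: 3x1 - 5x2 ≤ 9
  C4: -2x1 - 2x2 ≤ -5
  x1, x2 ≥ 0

Infeasible (no feasible solution exists)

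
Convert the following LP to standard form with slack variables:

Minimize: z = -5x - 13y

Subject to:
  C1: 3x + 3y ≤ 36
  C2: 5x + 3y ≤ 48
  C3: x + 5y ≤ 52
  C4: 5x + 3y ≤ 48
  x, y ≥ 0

min z = -5x - 13y

s.t.
  3x + 3y + s1 = 36
  5x + 3y + s2 = 48
  x + 5y + s3 = 52
  5x + 3y + s4 = 48
  x, y, s1, s2, s3, s4 ≥ 0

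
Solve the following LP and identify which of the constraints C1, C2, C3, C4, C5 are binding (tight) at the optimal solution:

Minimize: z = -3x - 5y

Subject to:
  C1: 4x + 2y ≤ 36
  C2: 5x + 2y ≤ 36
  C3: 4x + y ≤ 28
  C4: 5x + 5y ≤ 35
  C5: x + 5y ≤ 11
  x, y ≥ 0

At x = 6, y = 1, compute slack b - a·x for each constraint:
  C1: 36 − 26 = 10  (slack)
  C2: 36 − 32 = 4  (slack)
  C3: 28 − 25 = 3  (slack)
  C4: 35 − 35 = 0  (binding)
  C5: 11 − 11 = 0  (binding)

Optimal: x = 6, y = 1
Binding: C4, C5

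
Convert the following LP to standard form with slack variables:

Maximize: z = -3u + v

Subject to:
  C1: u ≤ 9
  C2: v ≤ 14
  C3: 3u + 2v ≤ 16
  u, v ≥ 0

max z = -3u + v

s.t.
  u + s1 = 9
  v + s2 = 14
  3u + 2v + s3 = 16
  u, v, s1, s2, s3 ≥ 0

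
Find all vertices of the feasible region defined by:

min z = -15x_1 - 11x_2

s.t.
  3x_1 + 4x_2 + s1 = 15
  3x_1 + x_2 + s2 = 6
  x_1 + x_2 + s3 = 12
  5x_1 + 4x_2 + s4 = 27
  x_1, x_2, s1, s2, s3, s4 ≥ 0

(0, 0), (2, 0), (1, 3), (0, 3.75)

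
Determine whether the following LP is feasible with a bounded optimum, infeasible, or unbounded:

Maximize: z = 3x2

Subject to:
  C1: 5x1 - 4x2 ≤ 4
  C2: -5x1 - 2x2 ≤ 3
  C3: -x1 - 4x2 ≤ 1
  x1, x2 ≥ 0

Unbounded (objective can increase without bound)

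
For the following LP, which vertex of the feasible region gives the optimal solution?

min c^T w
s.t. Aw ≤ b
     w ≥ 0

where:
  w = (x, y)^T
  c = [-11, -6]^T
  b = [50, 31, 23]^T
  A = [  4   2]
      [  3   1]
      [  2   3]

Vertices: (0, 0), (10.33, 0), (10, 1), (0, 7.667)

Evaluate the objective at each vertex of the feasible region:
  z(0, 0) = 0
  z(10.33, 0) = -113.7
  z(10, 1) = -116  ←
  z(0, 7.667) = -46
The minimum is at x = 10, y = 1.

(10, 1)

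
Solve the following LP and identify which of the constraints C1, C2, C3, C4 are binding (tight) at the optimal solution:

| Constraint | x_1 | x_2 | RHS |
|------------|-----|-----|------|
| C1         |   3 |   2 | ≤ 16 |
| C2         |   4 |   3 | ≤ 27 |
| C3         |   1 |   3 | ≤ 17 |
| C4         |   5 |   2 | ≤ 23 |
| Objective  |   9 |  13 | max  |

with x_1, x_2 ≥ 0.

At x_1 = 2, x_2 = 5, compute slack b - a·x for each constraint:
  C1: 16 − 16 = 0  (binding)
  C2: 27 − 23 = 4  (slack)
  C3: 17 − 17 = 0  (binding)
  C4: 23 − 20 = 3  (slack)

Optimal: x_1 = 2, x_2 = 5
Binding: C1, C3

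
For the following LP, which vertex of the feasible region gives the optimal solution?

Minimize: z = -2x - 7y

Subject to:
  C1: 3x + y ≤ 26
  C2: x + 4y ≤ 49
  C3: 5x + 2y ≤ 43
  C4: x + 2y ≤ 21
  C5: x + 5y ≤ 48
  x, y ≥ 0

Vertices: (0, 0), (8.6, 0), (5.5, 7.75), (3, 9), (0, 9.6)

Evaluate the objective at each vertex of the feasible region:
  z(0, 0) = 0
  z(8.6, 0) = -17.2
  z(5.5, 7.75) = -65.25
  z(3, 9) = -69  ←
  z(0, 9.6) = -67.2
The minimum is at x = 3, y = 9.

(3, 9)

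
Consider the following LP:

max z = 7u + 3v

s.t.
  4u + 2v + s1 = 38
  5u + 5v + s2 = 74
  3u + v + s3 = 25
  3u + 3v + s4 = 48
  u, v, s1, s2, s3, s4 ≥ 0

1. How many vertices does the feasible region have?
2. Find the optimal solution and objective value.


1. 5
2. u = 6, v = 7, z = 63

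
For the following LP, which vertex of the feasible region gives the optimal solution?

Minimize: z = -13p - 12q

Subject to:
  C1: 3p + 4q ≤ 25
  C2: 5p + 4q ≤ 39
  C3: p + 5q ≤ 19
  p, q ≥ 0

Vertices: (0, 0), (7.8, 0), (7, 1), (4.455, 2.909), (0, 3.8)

Evaluate the objective at each vertex of the feasible region:
  z(0, 0) = 0
  z(7.8, 0) = -101.4
  z(7, 1) = -103  ←
  z(4.455, 2.909) = -92.82
  z(0, 3.8) = -45.6
The minimum is at p = 7, q = 1.

(7, 1)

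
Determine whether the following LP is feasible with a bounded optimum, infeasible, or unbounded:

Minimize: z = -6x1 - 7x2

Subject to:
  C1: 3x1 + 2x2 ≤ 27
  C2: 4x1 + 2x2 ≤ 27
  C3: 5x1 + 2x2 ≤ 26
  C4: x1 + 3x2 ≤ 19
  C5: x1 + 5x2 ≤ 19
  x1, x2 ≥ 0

Feasible with a bounded optimal solution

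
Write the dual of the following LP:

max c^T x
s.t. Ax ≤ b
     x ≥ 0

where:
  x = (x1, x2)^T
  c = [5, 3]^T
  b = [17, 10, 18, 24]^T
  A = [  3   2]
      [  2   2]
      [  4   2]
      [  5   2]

Primal max cᵀx s.t. Ax ≤ b, x ≥ 0  →  Dual min bᵀy s.t. Aᵀy ≥ c, y ≥ 0.

Minimize: z = 17y1 + 10y2 + 18y3 + 24y4

Subject to:
  3y1 + 2y2 + 4y3 + 5y4 ≥ 5
  2y1 + 2y2 + 2y3 + 2y4 ≥ 3
  y1, y2, y3, y4 ≥ 0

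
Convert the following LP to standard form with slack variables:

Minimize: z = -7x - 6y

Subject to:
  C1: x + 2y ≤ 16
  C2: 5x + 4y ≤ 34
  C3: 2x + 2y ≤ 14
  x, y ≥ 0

min z = -7x - 6y

s.t.
  x + 2y + s1 = 16
  5x + 4y + s2 = 34
  2x + 2y + s3 = 14
  x, y, s1, s2, s3 ≥ 0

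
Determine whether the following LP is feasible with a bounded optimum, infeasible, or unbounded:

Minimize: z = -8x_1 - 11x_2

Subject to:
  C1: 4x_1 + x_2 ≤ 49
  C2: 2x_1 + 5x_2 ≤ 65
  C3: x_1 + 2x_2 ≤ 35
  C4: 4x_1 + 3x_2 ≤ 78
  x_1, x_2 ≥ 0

Feasible with a bounded optimal solution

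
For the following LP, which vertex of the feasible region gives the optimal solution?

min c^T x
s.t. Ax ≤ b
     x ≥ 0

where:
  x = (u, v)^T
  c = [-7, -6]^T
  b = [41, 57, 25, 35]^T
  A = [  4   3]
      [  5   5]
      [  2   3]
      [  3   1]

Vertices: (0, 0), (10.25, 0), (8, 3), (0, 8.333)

Evaluate the objective at each vertex of the feasible region:
  z(0, 0) = 0
  z(10.25, 0) = -71.75
  z(8, 3) = -74  ←
  z(0, 8.333) = -50
The minimum is at u = 8, v = 3.

(8, 3)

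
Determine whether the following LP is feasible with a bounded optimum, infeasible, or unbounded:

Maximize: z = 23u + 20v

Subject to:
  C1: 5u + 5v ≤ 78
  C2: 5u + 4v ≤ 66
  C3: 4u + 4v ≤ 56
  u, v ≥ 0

Feasible with a bounded optimal solution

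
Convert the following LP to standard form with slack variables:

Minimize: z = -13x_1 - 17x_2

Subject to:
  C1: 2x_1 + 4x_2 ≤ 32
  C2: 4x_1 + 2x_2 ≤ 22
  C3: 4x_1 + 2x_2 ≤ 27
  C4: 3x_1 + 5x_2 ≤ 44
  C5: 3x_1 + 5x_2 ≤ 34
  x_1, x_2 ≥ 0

min z = -13x_1 - 17x_2

s.t.
  2x_1 + 4x_2 + s1 = 32
  4x_1 + 2x_2 + s2 = 22
  4x_1 + 2x_2 + s3 = 27
  3x_1 + 5x_2 + s4 = 44
  3x_1 + 5x_2 + s5 = 34
  x_1, x_2, s1, s2, s3, s4, s5 ≥ 0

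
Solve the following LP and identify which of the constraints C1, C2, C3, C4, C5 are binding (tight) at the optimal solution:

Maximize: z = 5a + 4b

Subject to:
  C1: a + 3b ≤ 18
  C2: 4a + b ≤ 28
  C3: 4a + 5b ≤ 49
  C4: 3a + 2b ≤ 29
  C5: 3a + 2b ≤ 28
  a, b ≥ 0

At a = 6, b = 4, compute slack b - a·x for each constraint:
  C1: 18 − 18 = 0  (binding)
  C2: 28 − 28 = 0  (binding)
  C3: 49 − 44 = 5  (slack)
  C4: 29 − 26 = 3  (slack)
  C5: 28 − 26 = 2  (slack)

Optimal: a = 6, b = 4
Binding: C1, C2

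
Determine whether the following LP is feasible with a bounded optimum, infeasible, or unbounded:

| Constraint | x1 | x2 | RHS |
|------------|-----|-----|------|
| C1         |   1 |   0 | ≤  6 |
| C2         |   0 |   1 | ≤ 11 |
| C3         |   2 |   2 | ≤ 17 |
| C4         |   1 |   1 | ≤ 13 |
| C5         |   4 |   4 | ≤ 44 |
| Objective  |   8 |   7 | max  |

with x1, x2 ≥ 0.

Feasible with a bounded optimal solution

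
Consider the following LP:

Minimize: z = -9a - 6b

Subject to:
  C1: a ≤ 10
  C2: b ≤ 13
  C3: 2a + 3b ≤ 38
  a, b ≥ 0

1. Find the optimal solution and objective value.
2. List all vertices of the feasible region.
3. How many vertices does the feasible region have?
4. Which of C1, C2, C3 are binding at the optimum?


1. a = 10, b = 6, z = -126
2. (0, 0), (10, 0), (10, 6), (0, 12.67)
3. 4
4. C1, C3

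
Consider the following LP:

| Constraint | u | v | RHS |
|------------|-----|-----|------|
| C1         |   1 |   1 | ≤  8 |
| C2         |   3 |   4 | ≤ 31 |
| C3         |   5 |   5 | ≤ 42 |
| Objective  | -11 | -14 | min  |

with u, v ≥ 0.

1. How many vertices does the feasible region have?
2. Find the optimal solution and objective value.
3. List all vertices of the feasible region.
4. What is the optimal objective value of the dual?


1. 4
2. u = 1, v = 7, z = -109
3. (0, 0), (8, 0), (1, 7), (0, 7.75)
4. -109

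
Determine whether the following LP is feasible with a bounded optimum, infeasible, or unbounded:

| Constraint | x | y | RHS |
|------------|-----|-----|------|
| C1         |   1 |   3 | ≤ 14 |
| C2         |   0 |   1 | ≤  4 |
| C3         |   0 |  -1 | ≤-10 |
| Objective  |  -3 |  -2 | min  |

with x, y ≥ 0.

Infeasible (no feasible solution exists)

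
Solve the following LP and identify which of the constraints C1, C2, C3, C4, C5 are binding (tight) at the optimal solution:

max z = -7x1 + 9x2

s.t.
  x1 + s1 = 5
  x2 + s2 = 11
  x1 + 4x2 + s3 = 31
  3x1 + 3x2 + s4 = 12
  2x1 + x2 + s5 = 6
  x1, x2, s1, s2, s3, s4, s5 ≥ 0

At x1 = 0, x2 = 4, compute slack b - a·x for each constraint:
  C1: 5 − 0 = 5  (slack)
  C2: 11 − 4 = 7  (slack)
  C3: 31 − 16 = 15  (slack)
  C4: 12 − 12 = 0  (binding)
  C5: 6 − 4 = 2  (slack)

Optimal: x1 = 0, x2 = 4
Binding: C4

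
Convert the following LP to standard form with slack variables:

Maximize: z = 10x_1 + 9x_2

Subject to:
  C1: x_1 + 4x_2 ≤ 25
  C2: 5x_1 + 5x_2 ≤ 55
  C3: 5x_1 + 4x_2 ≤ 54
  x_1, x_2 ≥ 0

max z = 10x_1 + 9x_2

s.t.
  x_1 + 4x_2 + s1 = 25
  5x_1 + 5x_2 + s2 = 55
  5x_1 + 4x_2 + s3 = 54
  x_1, x_2, s1, s2, s3 ≥ 0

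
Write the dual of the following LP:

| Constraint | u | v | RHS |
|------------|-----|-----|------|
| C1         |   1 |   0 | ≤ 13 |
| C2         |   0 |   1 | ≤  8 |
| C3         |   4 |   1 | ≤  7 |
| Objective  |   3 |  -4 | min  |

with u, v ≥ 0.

Primal min cᵀx s.t. Ax ≤ b, x ≥ 0  →  Dual max −bᵀy s.t. Aᵀy ≥ −c, y ≥ 0.

Maximize: z = -13y1 - 8y2 - 7y3

Subject to:
  y1 + 4y3 ≥ -3
  y2 + y3 ≥ 4
  y1, y2, y3 ≥ 0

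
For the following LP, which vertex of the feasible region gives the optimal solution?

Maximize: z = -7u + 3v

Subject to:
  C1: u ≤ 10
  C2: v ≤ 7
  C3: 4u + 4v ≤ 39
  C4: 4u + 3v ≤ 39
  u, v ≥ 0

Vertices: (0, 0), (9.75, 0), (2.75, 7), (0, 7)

Evaluate the objective at each vertex of the feasible region:
  z(0, 0) = 0
  z(9.75, 0) = -68.25
  z(2.75, 7) = 1.75
  z(0, 7) = 21  ←
The maximum is at u = 0, v = 7.

(0, 7)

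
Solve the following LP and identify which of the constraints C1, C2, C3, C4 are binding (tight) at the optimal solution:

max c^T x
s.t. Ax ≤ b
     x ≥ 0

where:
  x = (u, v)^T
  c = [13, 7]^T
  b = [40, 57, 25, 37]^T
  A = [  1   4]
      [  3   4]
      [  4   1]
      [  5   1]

At u = 4, v = 9, compute slack b - a·x for each constraint:
  C1: 40 − 40 = 0  (binding)
  C2: 57 − 48 = 9  (slack)
  C3: 25 − 25 = 0  (binding)
  C4: 37 − 29 = 8  (slack)

Optimal: u = 4, v = 9
Binding: C1, C3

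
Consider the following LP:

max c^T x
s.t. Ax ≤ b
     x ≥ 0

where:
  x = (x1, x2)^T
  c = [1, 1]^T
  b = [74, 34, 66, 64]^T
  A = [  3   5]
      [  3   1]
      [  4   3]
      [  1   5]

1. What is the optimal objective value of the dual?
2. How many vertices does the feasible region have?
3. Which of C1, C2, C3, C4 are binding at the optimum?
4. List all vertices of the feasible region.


1. 18
2. 5
3. C1, C2
4. (0, 0), (11.33, 0), (8, 10), (5, 11.8), (0, 12.8)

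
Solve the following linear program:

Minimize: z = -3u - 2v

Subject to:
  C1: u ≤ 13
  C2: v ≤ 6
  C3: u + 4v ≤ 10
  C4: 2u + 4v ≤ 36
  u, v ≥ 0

Evaluate the objective at each vertex of the feasible region:
  z(0, 0) = 0
  z(10, 0) = -30  ←
  z(0, 2.5) = -5
The minimum is at u = 10, v = 0.

u = 10, v = 0, z = -30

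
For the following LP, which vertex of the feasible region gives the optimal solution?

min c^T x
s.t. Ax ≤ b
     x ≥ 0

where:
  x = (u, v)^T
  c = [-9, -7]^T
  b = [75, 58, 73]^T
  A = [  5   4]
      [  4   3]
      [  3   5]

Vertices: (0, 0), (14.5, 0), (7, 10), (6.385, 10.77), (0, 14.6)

Evaluate the objective at each vertex of the feasible region:
  z(0, 0) = 0
  z(14.5, 0) = -130.5
  z(7, 10) = -133  ←
  z(6.385, 10.77) = -132.8
  z(0, 14.6) = -102.2
The minimum is at u = 7, v = 10.

(7, 10)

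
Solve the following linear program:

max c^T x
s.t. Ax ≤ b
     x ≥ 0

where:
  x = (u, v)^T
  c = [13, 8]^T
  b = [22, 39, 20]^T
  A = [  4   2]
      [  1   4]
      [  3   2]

Evaluate the objective at each vertex of the feasible region:
  z(0, 0) = 0
  z(5.5, 0) = 71.5
  z(2, 7) = 82  ←
  z(0.2, 9.7) = 80.2
  z(0, 9.75) = 78
The maximum is at u = 2, v = 7.

u = 2, v = 7, z = 82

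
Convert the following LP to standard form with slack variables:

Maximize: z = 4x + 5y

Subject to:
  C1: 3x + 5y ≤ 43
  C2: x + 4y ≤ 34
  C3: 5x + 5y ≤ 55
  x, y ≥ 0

max z = 4x + 5y

s.t.
  3x + 5y + s1 = 43
  x + 4y + s2 = 34
  5x + 5y + s3 = 55
  x, y, s1, s2, s3 ≥ 0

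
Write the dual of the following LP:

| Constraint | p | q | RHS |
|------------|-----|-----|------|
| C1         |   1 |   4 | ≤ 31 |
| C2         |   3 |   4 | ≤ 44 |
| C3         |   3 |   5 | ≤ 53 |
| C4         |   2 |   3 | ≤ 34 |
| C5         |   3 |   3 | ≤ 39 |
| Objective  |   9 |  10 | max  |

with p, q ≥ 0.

Primal max cᵀx s.t. Ax ≤ b, x ≥ 0  →  Dual min bᵀy s.t. Aᵀy ≥ c, y ≥ 0.

Minimize: z = 31y1 + 44y2 + 53y3 + 34y4 + 39y5

Subject to:
  y1 + 3y2 + 3y3 + 2y4 + 3y5 ≥ 9
  4y1 + 4y2 + 5y3 + 3y4 + 3y5 ≥ 10
  y1, y2, y3, y4, y5 ≥ 0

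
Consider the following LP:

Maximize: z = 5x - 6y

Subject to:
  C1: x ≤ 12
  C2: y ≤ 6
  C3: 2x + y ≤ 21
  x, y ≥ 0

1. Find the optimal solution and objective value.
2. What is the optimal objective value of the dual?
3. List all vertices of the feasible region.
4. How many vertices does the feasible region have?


1. x = 10.5, y = 0, z = 52.5
2. 52.5
3. (0, 0), (10.5, 0), (7.5, 6), (0, 6)
4. 4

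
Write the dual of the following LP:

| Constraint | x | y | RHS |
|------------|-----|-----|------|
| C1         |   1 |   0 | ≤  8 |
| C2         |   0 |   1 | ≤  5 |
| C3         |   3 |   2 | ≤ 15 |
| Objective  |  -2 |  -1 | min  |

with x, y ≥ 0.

Primal min cᵀx s.t. Ax ≤ b, x ≥ 0  →  Dual max −bᵀy s.t. Aᵀy ≥ −c, y ≥ 0.

Maximize: z = -8y1 - 5y2 - 15y3

Subject to:
  y1 + 3y3 ≥ 2
  y2 + 2y3 ≥ 1
  y1, y2, y3 ≥ 0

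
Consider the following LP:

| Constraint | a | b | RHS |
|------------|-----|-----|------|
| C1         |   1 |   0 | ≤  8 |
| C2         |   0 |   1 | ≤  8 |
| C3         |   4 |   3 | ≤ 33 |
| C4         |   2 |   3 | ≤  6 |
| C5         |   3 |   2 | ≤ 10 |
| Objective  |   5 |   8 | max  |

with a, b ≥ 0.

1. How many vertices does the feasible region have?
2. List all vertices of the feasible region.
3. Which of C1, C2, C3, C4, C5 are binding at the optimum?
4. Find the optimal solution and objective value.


1. 3
2. (0, 0), (3, 0), (0, 2)
3. C4
4. a = 0, b = 2, z = 16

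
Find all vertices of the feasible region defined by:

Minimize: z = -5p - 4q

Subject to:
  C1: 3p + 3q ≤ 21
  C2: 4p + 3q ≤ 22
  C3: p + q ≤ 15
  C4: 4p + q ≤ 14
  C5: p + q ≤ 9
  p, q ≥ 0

(0, 0), (3.5, 0), (2.5, 4), (1, 6), (0, 7)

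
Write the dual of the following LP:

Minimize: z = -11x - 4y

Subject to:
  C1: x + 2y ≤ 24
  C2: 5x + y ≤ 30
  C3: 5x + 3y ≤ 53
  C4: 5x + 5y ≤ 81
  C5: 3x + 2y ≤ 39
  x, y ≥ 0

Primal min cᵀx s.t. Ax ≤ b, x ≥ 0  →  Dual max −bᵀy s.t. Aᵀy ≥ −c, y ≥ 0.

Maximize: z = -24y1 - 30y2 - 53y3 - 81y4 - 39y5

Subject to:
  y1 + 5y2 + 5y3 + 5y4 + 3y5 ≥ 11
  2y1 + y2 + 3y3 + 5y4 + 2y5 ≥ 4
  y1, y2, y3, y4, y5 ≥ 0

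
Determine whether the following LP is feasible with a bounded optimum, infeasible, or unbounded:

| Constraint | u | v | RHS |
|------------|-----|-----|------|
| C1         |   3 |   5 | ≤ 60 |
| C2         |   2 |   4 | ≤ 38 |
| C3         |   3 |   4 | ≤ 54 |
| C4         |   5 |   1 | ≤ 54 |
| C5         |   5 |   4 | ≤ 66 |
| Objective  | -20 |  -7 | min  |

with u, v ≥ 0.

Feasible with a bounded optimal solution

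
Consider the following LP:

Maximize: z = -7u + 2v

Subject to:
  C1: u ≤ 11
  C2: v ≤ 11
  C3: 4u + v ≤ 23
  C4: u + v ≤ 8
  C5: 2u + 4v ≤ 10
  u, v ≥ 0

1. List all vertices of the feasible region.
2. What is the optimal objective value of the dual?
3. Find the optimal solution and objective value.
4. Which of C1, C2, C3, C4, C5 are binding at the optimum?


1. (0, 0), (5, 0), (0, 2.5)
2. 5
3. u = 0, v = 2.5, z = 5
4. C5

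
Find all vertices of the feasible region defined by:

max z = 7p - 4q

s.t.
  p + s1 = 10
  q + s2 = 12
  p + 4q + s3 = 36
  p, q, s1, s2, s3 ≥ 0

(0, 0), (10, 0), (10, 6.5), (0, 9)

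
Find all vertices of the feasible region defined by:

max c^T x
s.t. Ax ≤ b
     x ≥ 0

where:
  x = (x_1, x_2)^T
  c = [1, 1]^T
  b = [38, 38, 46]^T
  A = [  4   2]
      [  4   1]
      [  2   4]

(0, 0), (9.5, 0), (5, 9), (0, 11.5)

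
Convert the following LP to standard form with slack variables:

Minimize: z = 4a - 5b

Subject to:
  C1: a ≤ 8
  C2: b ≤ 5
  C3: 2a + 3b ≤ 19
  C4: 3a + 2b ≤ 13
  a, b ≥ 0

min z = 4a - 5b

s.t.
  a + s1 = 8
  b + s2 = 5
  2a + 3b + s3 = 19
  3a + 2b + s4 = 13
  a, b, s1, s2, s3, s4 ≥ 0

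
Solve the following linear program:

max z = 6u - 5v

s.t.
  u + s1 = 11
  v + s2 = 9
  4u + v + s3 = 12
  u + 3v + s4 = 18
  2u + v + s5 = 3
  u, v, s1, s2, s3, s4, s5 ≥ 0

Evaluate the objective at each vertex of the feasible region:
  z(0, 0) = 0
  z(1.5, 0) = 9  ←
  z(0, 3) = -15
The maximum is at u = 1.5, v = 0.

u = 1.5, v = 0, z = 9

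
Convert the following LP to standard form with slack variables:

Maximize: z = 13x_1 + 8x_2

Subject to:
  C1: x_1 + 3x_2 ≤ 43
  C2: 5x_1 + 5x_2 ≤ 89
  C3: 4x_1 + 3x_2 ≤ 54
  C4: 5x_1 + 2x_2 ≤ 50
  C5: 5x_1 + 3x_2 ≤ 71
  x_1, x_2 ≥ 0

max z = 13x_1 + 8x_2

s.t.
  x_1 + 3x_2 + s1 = 43
  5x_1 + 5x_2 + s2 = 89
  4x_1 + 3x_2 + s3 = 54
  5x_1 + 2x_2 + s4 = 50
  5x_1 + 3x_2 + s5 = 71
  x_1, x_2, s1, s2, s3, s4, s5 ≥ 0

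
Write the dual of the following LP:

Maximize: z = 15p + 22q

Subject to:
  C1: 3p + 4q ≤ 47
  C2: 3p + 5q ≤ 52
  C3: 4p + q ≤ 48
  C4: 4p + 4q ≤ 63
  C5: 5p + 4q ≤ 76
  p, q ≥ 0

Primal max cᵀx s.t. Ax ≤ b, x ≥ 0  →  Dual min bᵀy s.t. Aᵀy ≥ c, y ≥ 0.

Minimize: z = 47y1 + 52y2 + 48y3 + 63y4 + 76y5

Subject to:
  3y1 + 3y2 + 4y3 + 4y4 + 5y5 ≥ 15
  4y1 + 5y2 + y3 + 4y4 + 4y5 ≥ 22
  y1, y2, y3, y4, y5 ≥ 0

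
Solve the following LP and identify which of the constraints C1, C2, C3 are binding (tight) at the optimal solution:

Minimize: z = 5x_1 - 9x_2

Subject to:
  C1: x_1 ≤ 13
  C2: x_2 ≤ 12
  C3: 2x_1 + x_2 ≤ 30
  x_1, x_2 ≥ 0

At x_1 = 0, x_2 = 12, compute slack b - a·x for each constraint:
  C1: 13 − 0 = 13  (slack)
  C2: 12 − 12 = 0  (binding)
  C3: 30 − 12 = 18  (slack)

Optimal: x_1 = 0, x_2 = 12
Binding: C2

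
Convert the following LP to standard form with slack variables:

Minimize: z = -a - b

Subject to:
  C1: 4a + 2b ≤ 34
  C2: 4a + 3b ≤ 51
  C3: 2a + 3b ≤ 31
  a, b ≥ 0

min z = -a - b

s.t.
  4a + 2b + s1 = 34
  4a + 3b + s2 = 51
  2a + 3b + s3 = 31
  a, b, s1, s2, s3 ≥ 0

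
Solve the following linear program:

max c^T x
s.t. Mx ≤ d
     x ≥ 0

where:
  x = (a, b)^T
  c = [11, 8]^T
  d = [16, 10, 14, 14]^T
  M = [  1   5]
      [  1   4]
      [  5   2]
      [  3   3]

Evaluate the objective at each vertex of the feasible region:
  z(0, 0) = 0
  z(2.8, 0) = 30.8
  z(2, 2) = 38  ←
  z(0, 2.5) = 20
The maximum is at a = 2, b = 2.

a = 2, b = 2, z = 38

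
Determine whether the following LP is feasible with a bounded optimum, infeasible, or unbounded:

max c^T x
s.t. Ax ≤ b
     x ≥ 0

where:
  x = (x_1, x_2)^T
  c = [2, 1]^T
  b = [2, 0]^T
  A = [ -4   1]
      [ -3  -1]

Unbounded (objective can increase without bound)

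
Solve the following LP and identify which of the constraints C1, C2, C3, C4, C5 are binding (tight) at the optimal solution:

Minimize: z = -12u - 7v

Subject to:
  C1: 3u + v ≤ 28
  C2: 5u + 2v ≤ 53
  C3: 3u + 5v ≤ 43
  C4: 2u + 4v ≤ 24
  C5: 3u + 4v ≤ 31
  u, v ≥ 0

At u = 9, v = 1, compute slack b - a·x for each constraint:
  C1: 28 − 28 = 0  (binding)
  C2: 53 − 47 = 6  (slack)
  C3: 43 − 32 = 11  (slack)
  C4: 24 − 22 = 2  (slack)
  C5: 31 − 31 = 0  (binding)

Optimal: u = 9, v = 1
Binding: C1, C5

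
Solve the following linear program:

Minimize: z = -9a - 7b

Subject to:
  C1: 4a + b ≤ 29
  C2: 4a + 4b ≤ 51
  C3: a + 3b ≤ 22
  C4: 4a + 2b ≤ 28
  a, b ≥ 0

Evaluate the objective at each vertex of the feasible region:
  z(0, 0) = 0
  z(7, 0) = -63
  z(4, 6) = -78  ←
  z(0, 7.333) = -51.33
The minimum is at a = 4, b = 6.

a = 4, b = 6, z = -78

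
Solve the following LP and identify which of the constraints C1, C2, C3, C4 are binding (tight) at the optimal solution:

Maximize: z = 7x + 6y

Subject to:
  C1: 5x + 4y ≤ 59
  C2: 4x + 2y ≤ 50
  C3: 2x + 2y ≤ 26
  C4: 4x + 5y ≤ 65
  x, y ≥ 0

At x = 7, y = 6, compute slack b - a·x for each constraint:
  C1: 59 − 59 = 0  (binding)
  C2: 50 − 40 = 10  (slack)
  C3: 26 − 26 = 0  (binding)
  C4: 65 − 58 = 7  (slack)

Optimal: x = 7, y = 6
Binding: C1, C3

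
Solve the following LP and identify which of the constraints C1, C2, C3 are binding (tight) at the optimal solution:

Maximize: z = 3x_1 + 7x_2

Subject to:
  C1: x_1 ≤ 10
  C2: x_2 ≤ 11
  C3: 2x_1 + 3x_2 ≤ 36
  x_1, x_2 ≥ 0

At x_1 = 1.5, x_2 = 11, compute slack b - a·x for each constraint:
  C1: 10 − 1.5 = 8.5  (slack)
  C2: 11 − 11 = 0  (binding)
  C3: 36 − 36 = 0  (binding)

Optimal: x_1 = 1.5, x_2 = 11
Binding: C2, C3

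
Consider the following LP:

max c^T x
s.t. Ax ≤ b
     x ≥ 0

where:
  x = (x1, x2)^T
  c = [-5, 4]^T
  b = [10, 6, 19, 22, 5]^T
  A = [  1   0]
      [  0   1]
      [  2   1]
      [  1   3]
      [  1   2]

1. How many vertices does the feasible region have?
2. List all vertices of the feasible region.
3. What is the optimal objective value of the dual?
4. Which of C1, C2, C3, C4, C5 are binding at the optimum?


1. 3
2. (0, 0), (5, 0), (0, 2.5)
3. 10
4. C5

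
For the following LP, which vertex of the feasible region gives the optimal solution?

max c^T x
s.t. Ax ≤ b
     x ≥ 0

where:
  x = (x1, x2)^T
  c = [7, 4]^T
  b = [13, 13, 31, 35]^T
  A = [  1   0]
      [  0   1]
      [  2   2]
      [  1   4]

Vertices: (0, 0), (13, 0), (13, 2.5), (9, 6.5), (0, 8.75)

Evaluate the objective at each vertex of the feasible region:
  z(0, 0) = 0
  z(13, 0) = 91
  z(13, 2.5) = 101  ←
  z(9, 6.5) = 89
  z(0, 8.75) = 35
The maximum is at x1 = 13, x2 = 2.5.

(13, 2.5)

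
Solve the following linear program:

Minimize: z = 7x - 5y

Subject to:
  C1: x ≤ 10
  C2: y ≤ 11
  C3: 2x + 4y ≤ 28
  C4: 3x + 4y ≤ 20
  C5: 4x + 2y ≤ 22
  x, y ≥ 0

Evaluate the objective at each vertex of the feasible region:
  z(0, 0) = 0
  z(5.5, 0) = 38.5
  z(4.8, 1.4) = 26.6
  z(0, 5) = -25  ←
The minimum is at x = 0, y = 5.

x = 0, y = 5, z = -25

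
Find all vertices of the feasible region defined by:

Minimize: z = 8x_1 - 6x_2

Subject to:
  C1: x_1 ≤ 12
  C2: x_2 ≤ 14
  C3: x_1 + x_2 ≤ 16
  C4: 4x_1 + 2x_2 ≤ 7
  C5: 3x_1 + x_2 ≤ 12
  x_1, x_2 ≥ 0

(0, 0), (1.75, 0), (0, 3.5)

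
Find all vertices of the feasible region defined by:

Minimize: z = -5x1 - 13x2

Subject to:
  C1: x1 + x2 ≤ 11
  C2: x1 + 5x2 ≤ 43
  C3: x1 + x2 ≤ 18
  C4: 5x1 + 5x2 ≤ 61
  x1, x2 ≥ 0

(0, 0), (11, 0), (3, 8), (0, 8.6)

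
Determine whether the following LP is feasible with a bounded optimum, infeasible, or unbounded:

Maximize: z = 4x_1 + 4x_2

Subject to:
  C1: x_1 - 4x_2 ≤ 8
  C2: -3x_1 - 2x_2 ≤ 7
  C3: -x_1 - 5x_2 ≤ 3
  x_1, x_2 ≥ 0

Unbounded (objective can increase without bound)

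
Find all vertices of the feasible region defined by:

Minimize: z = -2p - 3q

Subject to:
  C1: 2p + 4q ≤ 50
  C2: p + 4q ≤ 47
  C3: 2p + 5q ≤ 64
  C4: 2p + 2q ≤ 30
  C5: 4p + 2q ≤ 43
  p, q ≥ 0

(0, 0), (10.75, 0), (6.5, 8.5), (5, 10), (3, 11), (0, 11.75)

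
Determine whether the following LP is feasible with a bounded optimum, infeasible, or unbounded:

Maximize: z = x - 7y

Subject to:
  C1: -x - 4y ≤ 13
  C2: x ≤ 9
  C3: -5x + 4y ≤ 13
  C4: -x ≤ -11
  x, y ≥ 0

Infeasible (no feasible solution exists)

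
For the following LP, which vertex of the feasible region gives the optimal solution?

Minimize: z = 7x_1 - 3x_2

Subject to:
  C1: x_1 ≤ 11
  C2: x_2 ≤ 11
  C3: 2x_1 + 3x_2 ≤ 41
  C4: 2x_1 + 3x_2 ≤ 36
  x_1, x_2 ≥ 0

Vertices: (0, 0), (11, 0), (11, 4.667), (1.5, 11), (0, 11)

Evaluate the objective at each vertex of the feasible region:
  z(0, 0) = 0
  z(11, 0) = 77
  z(11, 4.667) = 63
  z(1.5, 11) = -22.5
  z(0, 11) = -33  ←
The minimum is at x_1 = 0, x_2 = 11.

(0, 11)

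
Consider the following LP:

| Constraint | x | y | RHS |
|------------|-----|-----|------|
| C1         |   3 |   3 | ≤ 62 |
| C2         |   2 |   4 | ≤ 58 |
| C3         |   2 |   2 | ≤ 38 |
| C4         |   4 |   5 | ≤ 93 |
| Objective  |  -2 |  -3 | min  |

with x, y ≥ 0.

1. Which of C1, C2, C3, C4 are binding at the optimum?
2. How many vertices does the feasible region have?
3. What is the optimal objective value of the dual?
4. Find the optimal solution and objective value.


1. C2, C3
2. 4
3. -48
4. x = 9, y = 10, z = -48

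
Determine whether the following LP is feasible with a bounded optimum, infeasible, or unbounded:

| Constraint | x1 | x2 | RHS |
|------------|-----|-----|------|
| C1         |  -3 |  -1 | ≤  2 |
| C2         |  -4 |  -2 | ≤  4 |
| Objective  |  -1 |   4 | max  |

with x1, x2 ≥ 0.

Unbounded (objective can increase without bound)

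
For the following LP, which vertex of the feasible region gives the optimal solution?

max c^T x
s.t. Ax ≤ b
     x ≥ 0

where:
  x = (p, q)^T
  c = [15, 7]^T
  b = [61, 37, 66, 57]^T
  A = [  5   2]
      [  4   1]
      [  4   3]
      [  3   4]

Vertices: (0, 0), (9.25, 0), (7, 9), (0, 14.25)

Evaluate the objective at each vertex of the feasible region:
  z(0, 0) = 0
  z(9.25, 0) = 138.8
  z(7, 9) = 168  ←
  z(0, 14.25) = 99.75
The maximum is at p = 7, q = 9.

(7, 9)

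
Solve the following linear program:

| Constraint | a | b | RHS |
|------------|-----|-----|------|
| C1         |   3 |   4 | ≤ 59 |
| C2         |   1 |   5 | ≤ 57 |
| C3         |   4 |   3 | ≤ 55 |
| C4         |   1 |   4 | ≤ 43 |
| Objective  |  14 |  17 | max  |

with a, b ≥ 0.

Evaluate the objective at each vertex of the feasible region:
  z(0, 0) = 0
  z(13.75, 0) = 192.5
  z(7, 9) = 251  ←
  z(0, 10.75) = 182.8
The maximum is at a = 7, b = 9.

a = 7, b = 9, z = 251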